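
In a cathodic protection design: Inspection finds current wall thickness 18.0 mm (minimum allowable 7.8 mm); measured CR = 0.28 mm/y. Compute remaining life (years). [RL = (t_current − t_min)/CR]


Apply the remaining-life relation: RL = (t_current − t_min) / CR
RL = (18.0 − 7.8) / 0.28 = 10.2 / 0.28 = 36.4 years

36.4 years


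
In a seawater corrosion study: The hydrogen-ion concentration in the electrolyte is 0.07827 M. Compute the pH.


pH = −log10[H+]
pH = −log10(0.07827) = 1.11

1.11


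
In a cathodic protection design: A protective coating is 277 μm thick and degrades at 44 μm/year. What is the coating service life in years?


Service life = thickness / degradation rate
Life = 277 / 44 = 6.3 years

6.3 years


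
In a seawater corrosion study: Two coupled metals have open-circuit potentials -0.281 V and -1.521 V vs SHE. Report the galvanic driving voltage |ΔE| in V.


Driving voltage is the absolute potential difference.
|ΔE| = |-0.281 − (-1.521)| = 1.24 V

1.24 V


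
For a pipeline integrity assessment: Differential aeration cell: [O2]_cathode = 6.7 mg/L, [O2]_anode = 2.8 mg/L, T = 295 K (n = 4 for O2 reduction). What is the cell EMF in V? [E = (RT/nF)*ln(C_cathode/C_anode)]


Apply the Nernst concentration-cell relation: E = (RT/nF)*ln(C_cathode/C_anode)
RT/nF = 8.314*295/(4*96485) = 0.00635495 V
ln(6.7/2.8) = 0.87249
E = 0.00635495 * 0.87249 = 0.00554 V

0.00554 V


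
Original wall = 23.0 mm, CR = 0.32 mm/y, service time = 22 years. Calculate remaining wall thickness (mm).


Remaining wall = original − CR × time
t = 23.0 − 0.32*22 = 23.0 − 7.04 = 15.96 mm

15.96 mm


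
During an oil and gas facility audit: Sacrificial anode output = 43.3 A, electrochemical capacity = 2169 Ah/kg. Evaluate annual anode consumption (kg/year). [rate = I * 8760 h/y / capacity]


Annual consumption = current * hours per year / capacity
Rate = 43.3 * 8760 / 2169 = 174.9 kg/year

174.9 kg/year


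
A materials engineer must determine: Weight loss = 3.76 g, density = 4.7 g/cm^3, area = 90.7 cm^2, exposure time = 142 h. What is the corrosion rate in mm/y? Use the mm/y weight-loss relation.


Apply the mm/y weight-loss relation: CR = 87600 * W / (D * A * T)
Numerator: 87600 * 3.76 = 329376.0
Denominator: 4.7 * 90.7 * 142 = 60533.18
CR = 329376.0 / 60533.18 = 5.4412 mm/y

5.4412 mm/y


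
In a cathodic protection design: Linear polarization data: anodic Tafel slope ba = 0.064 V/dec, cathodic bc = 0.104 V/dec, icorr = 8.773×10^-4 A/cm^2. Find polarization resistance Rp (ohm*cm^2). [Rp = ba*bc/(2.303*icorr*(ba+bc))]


Apply the Stern-Geary equation: Rp = ba*bc / (2.303*icorr*(ba+bc))
ba*bc = 0.064*0.104 = 0.006656
ba+bc = 0.168; 2.303*icorr*(ba+bc) = 2.303*8.773×10^-4*0.168 = 3.3943088×10^-4
Rp = 0.006656 / 3.3943088×10^-4 = 19.6 ohm*cm^2

19.6 ohm*cm^2


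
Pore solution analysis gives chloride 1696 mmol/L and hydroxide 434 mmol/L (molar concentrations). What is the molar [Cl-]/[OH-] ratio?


Threshold parameter = [Cl-] / [OH-] (molar basis; both in mmol/L, so units cancel)
Ratio = 1696 / 434 = 3.91

3.91


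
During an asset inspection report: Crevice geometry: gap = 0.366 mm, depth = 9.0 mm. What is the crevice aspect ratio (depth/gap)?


Aspect ratio = depth / gap
Ratio = 9.0 / 0.366 = 24.6

24.6


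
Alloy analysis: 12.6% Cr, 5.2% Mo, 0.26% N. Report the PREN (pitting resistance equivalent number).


Apply the PREN formula: PREN = Cr + 3.3*Mo + 16*N
PREN = 12.6 + 3.3*5.2 + 16*0.26
PREN = 12.6 + 17.16 + 4.16 = 33.92

33.92


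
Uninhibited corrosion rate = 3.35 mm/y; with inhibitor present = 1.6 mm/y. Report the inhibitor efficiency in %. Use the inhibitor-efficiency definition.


Apply the inhibitor-efficiency definition: IE = (CR_blank − CR_inh)/CR_blank × 100
IE = (3.35 − 1.6) / 3.35 × 100
IE = 1.75 / 3.35 × 100 = 52.2 %

52.2 %


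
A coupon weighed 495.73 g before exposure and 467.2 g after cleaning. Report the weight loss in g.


Weight loss = initial − final
WL = 495.73 − 467.2 = 28.53 g

28.53 g


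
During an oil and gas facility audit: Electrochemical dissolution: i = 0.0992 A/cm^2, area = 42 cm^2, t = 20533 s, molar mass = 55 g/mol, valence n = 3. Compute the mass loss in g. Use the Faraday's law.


Apply Faraday's law: m = i*A*t*M / (n*F)
Total charge passed Q = i*A*t = 0.0992*42*20533 = 85548.6912 C
m = Q*M/(n*F) = 85548.6912*55/(3*96485) = 16.2553 g

16.2553 g


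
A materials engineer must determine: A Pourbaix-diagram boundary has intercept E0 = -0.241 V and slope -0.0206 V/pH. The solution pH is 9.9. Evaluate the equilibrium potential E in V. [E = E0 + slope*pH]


Apply the Pourbaix line equation: E = E0 + slope*pH
E = -0.241 + (-0.0206)*9.9 = -0.241 + (-0.20394) = -0.44494 V
Rounded to 4 decimal places: E = -0.4449 V

-0.4449 V


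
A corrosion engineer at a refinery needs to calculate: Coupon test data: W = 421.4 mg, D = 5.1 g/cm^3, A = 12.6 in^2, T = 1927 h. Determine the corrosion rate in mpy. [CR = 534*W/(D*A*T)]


Apply the mpy weight-loss relation: CR = 534 * W / (D * A * T)
Numerator: 534 * 421.4 = 225027.6
Denominator: 5.1 * 12.6 * 1927 = 123829.02
CR = 225027.6 / 123829.02 = 1.81724 mpy

1.81724 mpy


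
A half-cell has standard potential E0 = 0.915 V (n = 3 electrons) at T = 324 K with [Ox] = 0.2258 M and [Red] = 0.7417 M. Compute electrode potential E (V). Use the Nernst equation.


Apply the Nernst equation: E = E0 + (RT/nF)*ln([Ox]/[Red])
Step 1: RT/nF = 8.314*324/(3*96485) = 0.00930623 V
Step 2: [Ox]/[Red] = 0.2258/0.7417 = 0.304436
Step 3: ln(0.304436) = -1.189294
Step 4: correction = 0.00930623 * -1.189294 = -0.0111 V
E = 0.915 + -0.0111 = 0.9039 V

0.9039 V


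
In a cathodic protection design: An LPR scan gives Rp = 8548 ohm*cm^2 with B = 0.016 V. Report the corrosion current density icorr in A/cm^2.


Apply the Stern-Geary relation: icorr = B / Rp
icorr = 0.016 / 8548 = 1.872×10^-6 A/cm^2

1.872×10^-6 A/cm^2


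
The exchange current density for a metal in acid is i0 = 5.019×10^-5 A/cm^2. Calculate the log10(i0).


i0 = 5.019×10^-5 A/cm^2
log10(i0) = -4.299

-4.299


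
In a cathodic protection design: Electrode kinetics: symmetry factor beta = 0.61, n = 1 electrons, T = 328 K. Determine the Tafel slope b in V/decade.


Apply the Tafel slope relation: b = 2.303*R*T/(beta*n*F)
Numerator: 2.303 * 8.314 * 328 = 6280.26
Denominator: 0.61 * 1 * 96485 = 58855.85
b = 6280.26 / 58855.85 = 0.1067 V/decade

0.1067 V/decade


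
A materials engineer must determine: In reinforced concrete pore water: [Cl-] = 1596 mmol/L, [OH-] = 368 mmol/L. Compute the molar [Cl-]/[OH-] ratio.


Threshold parameter = [Cl-] / [OH-] (molar basis; both in mmol/L, so units cancel)
Ratio = 1596 / 368 = 4.34

4.34


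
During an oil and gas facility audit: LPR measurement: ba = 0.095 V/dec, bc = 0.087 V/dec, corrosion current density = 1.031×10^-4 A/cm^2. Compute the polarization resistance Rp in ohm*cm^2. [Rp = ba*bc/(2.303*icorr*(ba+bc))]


Apply the Stern-Geary equation: Rp = ba*bc / (2.303*icorr*(ba+bc))
ba*bc = 0.095*0.087 = 0.008265
ba+bc = 0.182; 2.303*icorr*(ba+bc) = 2.303*1.031×10^-4*0.182 = 4.3213953×10^-5
Rp = 0.008265 / 4.3213953×10^-5 = 191.3 ohm*cm^2

191.3 ohm*cm^2


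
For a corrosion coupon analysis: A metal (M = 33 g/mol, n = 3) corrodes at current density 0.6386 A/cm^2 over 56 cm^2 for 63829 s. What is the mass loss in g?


Apply Faraday's law: m = i*A*t*M / (n*F)
Total charge passed Q = i*A*t = 0.6386*56*63829 = 2282627.1664 C
m = Q*M/(n*F) = 2282627.1664*33/(3*96485) = 260.2363 g

260.2363 g


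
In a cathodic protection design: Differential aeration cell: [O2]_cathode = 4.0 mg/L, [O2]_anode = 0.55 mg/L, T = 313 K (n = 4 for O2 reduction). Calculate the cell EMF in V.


Apply the Nernst concentration-cell relation: E = (RT/nF)*ln(C_cathode/C_anode)
RT/nF = 8.314*313/(4*96485) = 0.00674271 V
ln(4.0/0.55) = 1.98413
E = 0.00674271 * 1.98413 = 0.01338 V

0.01338 V


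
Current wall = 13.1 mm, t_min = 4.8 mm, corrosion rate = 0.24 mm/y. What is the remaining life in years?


Apply the remaining-life relation: RL = (t_current − t_min) / CR
RL = (13.1 − 4.8) / 0.24 = 8.3 / 0.24 = 34.6 years

34.6 years


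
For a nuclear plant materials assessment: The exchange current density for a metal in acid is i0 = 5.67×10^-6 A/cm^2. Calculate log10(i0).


i0 = 5.67×10^-6 A/cm^2
log10(i0) = -5.246

-5.246


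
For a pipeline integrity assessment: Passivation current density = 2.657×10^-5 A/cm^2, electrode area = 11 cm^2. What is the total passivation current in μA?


I = i_pass * A, then convert A → μA (×10^6)
I = 2.657×10^-5 * 11 * 10^6 = 292.27 μA

292.27 μA


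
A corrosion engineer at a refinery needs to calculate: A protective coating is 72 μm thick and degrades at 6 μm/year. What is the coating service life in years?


Service life = thickness / degradation rate
Life = 72 / 6 = 12.0 years

12.0 years


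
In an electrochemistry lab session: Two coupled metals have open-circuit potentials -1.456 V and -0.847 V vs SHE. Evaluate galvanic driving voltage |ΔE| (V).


Driving voltage is the absolute potential difference.
|ΔE| = |-1.456 − (-0.847)| = 0.609 V

0.609 V


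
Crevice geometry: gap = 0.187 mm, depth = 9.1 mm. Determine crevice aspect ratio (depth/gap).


Aspect ratio = depth / gap
Ratio = 9.1 / 0.187 = 48.7

48.7


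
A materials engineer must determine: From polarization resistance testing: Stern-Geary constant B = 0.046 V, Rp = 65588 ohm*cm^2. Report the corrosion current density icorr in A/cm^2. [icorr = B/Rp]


Apply the Stern-Geary relation: icorr = B / Rp
icorr = 0.046 / 65588 = 7.013×10^-7 A/cm^2

7.013×10^-7 A/cm^2


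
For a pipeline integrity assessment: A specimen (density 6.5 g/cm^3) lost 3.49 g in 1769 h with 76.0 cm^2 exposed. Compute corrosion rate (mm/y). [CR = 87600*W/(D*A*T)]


Apply the mm/y weight-loss relation: CR = 87600 * W / (D * A * T)
Numerator: 87600 * 3.49 = 305724.0
Denominator: 6.5 * 76.0 * 1769 = 873886.0
CR = 305724.0 / 873886.0 = 0.3498 mm/y

0.3498 mm/y


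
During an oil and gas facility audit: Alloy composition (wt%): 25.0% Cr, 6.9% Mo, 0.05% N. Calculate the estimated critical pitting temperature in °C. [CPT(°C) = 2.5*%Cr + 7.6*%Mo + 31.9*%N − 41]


Apply the ASTM G48 empirical CPT estimate: CPT(°C) = 2.5*%Cr + 7.6*%Mo + 31.9*%N − 41
2.5*25.0 = 62.5; 7.6*6.9 = 52.44; 31.9*0.05 = 1.595
CPT = 62.5 + 52.44 + 1.595 − 41 = 75.535 °C
Rounded to 0.1 °C: CPT ≈ 75.5 °C

75.5 °C


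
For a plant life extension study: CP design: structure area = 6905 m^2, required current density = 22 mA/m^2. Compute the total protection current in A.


I = area * current density, then convert mA → A (÷1000)
I = 6905 * 22 / 1000 = 151.91 A

151.91 A


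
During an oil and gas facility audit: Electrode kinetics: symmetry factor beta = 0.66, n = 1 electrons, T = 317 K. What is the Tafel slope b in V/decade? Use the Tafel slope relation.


Apply the Tafel slope relation: b = 2.303*R*T/(beta*n*F)
Numerator: 2.303 * 8.314 * 317 = 6069.64
Denominator: 0.66 * 1 * 96485 = 63680.1
b = 6069.64 / 63680.1 = 0.095 V/decade

0.095 V/decade


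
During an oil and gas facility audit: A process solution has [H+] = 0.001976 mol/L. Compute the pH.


pH = −log10[H+]
pH = −log10(0.001976) = 2.7

2.7


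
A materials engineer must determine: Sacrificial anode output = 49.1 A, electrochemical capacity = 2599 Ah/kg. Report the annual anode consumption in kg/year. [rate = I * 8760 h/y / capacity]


Annual consumption = current * hours per year / capacity
Rate = 49.1 * 8760 / 2599 = 165.5 kg/year

165.5 kg/year


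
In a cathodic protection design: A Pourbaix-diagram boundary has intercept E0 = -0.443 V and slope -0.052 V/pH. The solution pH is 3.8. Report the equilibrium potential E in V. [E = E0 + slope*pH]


Apply the Pourbaix line equation: E = E0 + slope*pH
E = -0.443 + (-0.052)*3.8 = -0.443 + (-0.1976) = -0.6406 V
Rounded to 3 decimal places: E = -0.641 V

-0.641 V


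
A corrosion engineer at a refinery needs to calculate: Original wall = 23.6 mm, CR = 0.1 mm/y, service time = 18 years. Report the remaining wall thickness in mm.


Remaining wall = original − CR × time
t = 23.6 − 0.1*18 = 23.6 − 1.8 = 21.8 mm

21.8 mm


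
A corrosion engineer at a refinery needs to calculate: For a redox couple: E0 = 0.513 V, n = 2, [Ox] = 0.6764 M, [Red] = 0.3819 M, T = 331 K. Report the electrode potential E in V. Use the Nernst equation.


Apply the Nernst equation: E = E0 + (RT/nF)*ln([Ox]/[Red])
Step 1: RT/nF = 8.314*331/(2*96485) = 0.01426094 V
Step 2: [Ox]/[Red] = 0.6764/0.3819 = 1.771144
Step 3: ln(1.771144) = 0.571626
Step 4: correction = 0.01426094 * 0.571626 = 0.008 V
E = 0.513 + 0.008 = 0.521 V

0.521 V


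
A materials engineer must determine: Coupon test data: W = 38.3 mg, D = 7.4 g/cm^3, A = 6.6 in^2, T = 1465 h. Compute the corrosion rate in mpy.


Apply the mpy weight-loss relation: CR = 534 * W / (D * A * T)
Numerator: 534 * 38.3 = 20452.2
Denominator: 7.4 * 6.6 * 1465 = 71550.6
CR = 20452.2 / 71550.6 = 0.2858 mpy

0.2858 mpy


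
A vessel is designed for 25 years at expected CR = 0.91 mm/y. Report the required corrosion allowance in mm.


Corrosion allowance = CR × design life
CA = 0.91 * 25 = 22.75 mm

22.75 mm


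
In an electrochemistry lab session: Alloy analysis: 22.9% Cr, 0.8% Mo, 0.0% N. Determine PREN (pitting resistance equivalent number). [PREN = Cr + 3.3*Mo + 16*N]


Apply the PREN formula: PREN = Cr + 3.3*Mo + 16*N
PREN = 22.9 + 3.3*0.8 + 16*0.0
PREN = 22.9 + 2.64 + 0.0 = 25.54

25.54


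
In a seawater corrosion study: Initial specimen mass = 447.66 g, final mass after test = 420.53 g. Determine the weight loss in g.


Weight loss = initial − final
WL = 447.66 − 420.53 = 27.13 g

27.13 g


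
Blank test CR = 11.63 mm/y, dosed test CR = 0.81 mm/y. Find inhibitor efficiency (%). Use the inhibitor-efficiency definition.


Apply the inhibitor-efficiency definition: IE = (CR_blank − CR_inh)/CR_blank × 100
IE = (11.63 − 0.81) / 11.63 × 100
IE = 10.82 / 11.63 × 100 = 93.0 %

93.0 %


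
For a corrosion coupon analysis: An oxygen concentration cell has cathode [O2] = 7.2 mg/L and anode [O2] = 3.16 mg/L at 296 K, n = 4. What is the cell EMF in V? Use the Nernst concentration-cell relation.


Apply the Nernst concentration-cell relation: E = (RT/nF)*ln(C_cathode/C_anode)
RT/nF = 8.314*296/(4*96485) = 0.00637649 V
ln(7.2/3.16) = 0.82351
E = 0.00637649 * 0.82351 = 0.00525 V

0.00525 V


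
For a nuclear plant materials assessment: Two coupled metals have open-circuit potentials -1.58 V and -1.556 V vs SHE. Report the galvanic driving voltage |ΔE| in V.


Driving voltage is the absolute potential difference.
|ΔE| = |-1.58 − (-1.556)| = 0.024 V

0.024 V


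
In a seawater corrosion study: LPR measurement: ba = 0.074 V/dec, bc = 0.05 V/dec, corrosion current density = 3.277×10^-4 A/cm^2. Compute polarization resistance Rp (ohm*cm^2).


Apply the Stern-Geary equation: Rp = ba*bc / (2.303*icorr*(ba+bc))
ba*bc = 0.074*0.05 = 0.0037
ba+bc = 0.124; 2.303*icorr*(ba+bc) = 2.303*3.277×10^-4*0.124 = 9.3581944×10^-5
Rp = 0.0037 / 9.3581944×10^-5 = 39.54 ohm*cm^2

39.54 ohm*cm^2


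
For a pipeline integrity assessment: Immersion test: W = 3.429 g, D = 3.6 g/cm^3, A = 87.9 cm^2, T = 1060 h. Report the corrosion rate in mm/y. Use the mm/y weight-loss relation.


Apply the mm/y weight-loss relation: CR = 87600 * W / (D * A * T)
Numerator: 87600 * 3.429 = 300380.4
Denominator: 3.6 * 87.9 * 1060 = 335426.4
CR = 300380.4 / 335426.4 = 0.89552 mm/y

0.89552 mm/y


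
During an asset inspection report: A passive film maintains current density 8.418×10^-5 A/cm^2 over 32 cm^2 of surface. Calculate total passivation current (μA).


I = i_pass * A, then convert A → μA (×10^6)
I = 8.418×10^-5 * 32 * 10^6 = 2693.76 μA

2693.76 μA


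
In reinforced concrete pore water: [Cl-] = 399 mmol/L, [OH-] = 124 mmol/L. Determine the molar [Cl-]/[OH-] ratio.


Threshold parameter = [Cl-] / [OH-] (molar basis; both in mmol/L, so units cancel)
Ratio = 399 / 124 = 3.22

3.22


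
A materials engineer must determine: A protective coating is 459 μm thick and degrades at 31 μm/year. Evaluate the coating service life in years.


Service life = thickness / degradation rate
Life = 459 / 31 = 14.8 years

14.8 years


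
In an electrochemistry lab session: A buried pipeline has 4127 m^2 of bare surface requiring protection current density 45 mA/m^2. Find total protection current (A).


I = area * current density, then convert mA → A (÷1000)
I = 4127 * 45 / 1000 = 185.72 A

185.72 A


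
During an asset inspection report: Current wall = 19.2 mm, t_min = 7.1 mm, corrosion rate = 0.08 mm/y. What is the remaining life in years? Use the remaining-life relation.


Apply the remaining-life relation: RL = (t_current − t_min) / CR
RL = (19.2 − 7.1) / 0.08 = 12.1 / 0.08 = 151.3 years

151.3 years


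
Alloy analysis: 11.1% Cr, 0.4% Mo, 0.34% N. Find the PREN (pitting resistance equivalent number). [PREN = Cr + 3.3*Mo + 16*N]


Apply the PREN formula: PREN = Cr + 3.3*Mo + 16*N
PREN = 11.1 + 3.3*0.4 + 16*0.34
PREN = 11.1 + 1.32 + 5.44 = 17.86

17.86


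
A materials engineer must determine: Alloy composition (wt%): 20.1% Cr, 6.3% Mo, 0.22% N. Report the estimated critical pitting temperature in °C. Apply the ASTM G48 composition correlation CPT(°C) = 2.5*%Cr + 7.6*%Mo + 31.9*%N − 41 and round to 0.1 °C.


Apply the ASTM G48 empirical CPT estimate: CPT(°C) = 2.5*%Cr + 7.6*%Mo + 31.9*%N − 41
2.5*20.1 = 50.25; 7.6*6.3 = 47.88; 31.9*0.22 = 7.018
CPT = 50.25 + 47.88 + 7.018 − 41 = 64.148 °C
Rounded to 0.1 °C: CPT ≈ 64.1 °C

64.1 °C


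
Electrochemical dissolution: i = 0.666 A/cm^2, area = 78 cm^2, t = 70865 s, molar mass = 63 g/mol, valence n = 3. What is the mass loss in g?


Apply Faraday's law: m = i*A*t*M / (n*F)
Total charge passed Q = i*A*t = 0.666*78*70865 = 3681295.02 C
m = Q*M/(n*F) = 3681295.02*63/(3*96485) = 801.235 g

801.235 g


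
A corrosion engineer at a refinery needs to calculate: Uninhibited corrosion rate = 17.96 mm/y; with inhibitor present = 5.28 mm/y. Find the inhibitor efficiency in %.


Apply the inhibitor-efficiency definition: IE = (CR_blank − CR_inh)/CR_blank × 100
IE = (17.96 − 5.28) / 17.96 × 100
IE = 12.68 / 17.96 × 100 = 70.6 %

70.6 %


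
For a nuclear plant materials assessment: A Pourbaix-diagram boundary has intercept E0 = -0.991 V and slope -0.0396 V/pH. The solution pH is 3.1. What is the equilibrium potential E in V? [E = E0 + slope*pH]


Apply the Pourbaix line equation: E = E0 + slope*pH
E = -0.991 + (-0.0396)*3.1 = -0.991 + (-0.12276) = -1.11376 V
Rounded to 3 decimal places: E = -1.114 V

-1.114 V


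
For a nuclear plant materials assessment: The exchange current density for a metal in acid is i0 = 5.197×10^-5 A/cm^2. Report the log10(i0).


i0 = 5.197×10^-5 A/cm^2
log10(i0) = -4.284

-4.284


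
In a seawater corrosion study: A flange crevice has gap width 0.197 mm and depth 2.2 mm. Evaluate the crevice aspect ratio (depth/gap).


Aspect ratio = depth / gap
Ratio = 2.2 / 0.197 = 11.2

11.2


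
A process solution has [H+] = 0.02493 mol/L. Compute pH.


pH = −log10[H+]
pH = −log10(0.02493) = 1.6

1.6


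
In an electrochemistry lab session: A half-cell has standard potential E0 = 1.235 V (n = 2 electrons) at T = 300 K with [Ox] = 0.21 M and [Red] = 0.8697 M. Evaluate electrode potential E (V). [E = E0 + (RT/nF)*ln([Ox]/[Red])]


Apply the Nernst equation: E = E0 + (RT/nF)*ln([Ox]/[Red])
Step 1: RT/nF = 8.314*300/(2*96485) = 0.01292533 V
Step 2: [Ox]/[Red] = 0.21/0.8697 = 0.241463
Step 3: ln(0.241463) = -1.421039
Step 4: correction = 0.01292533 * -1.421039 = -0.018 V
E = 1.235 + -0.018 = 1.217 V

1.217 V


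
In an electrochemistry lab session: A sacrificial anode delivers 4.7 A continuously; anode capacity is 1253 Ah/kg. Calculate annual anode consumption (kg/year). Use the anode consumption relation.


Annual consumption = current * hours per year / capacity
Rate = 4.7 * 8760 / 1253 = 32.9 kg/year

32.9 kg/year


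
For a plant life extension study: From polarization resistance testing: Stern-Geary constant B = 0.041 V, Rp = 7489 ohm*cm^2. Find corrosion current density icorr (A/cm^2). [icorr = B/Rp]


Apply the Stern-Geary relation: icorr = B / Rp
icorr = 0.041 / 7489 = 5.475×10^-6 A/cm^2

5.475×10^-6 A/cm^2


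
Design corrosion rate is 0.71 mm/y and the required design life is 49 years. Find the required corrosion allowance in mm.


Corrosion allowance = CR × design life
CA = 0.71 * 49 = 34.79 mm

34.79 mm


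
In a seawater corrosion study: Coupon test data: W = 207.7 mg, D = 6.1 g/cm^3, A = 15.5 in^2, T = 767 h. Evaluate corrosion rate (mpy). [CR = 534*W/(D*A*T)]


Apply the mpy weight-loss relation: CR = 534 * W / (D * A * T)
Numerator: 534 * 207.7 = 110911.8
Denominator: 6.1 * 15.5 * 767 = 72519.85
CR = 110911.8 / 72519.85 = 1.5294 mpy

1.5294 mpy


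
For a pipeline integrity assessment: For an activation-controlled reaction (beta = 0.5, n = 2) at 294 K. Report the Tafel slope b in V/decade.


Apply the Tafel slope relation: b = 2.303*R*T/(beta*n*F)
Numerator: 2.303 * 8.314 * 294 = 5629.26
Denominator: 0.5 * 2 * 96485 = 96485.0
b = 5629.26 / 96485.0 = 0.058 V/decade

0.058 V/decade


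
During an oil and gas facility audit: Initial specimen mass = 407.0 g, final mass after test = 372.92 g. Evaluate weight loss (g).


Weight loss = initial − final
WL = 407.0 − 372.92 = 34.08 g

34.08 g


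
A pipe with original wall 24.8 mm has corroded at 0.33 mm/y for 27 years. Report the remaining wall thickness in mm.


Remaining wall = original − CR × time
t = 24.8 − 0.33*27 = 24.8 − 8.91 = 15.89 mm

15.89 mm


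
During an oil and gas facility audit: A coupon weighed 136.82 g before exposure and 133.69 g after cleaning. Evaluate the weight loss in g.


Weight loss = initial − final
WL = 136.82 − 133.69 = 3.13 g

3.13 g


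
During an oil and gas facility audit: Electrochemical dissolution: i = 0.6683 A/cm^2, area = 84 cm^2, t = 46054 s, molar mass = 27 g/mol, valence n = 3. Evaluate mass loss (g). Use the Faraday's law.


Apply Faraday's law: m = i*A*t*M / (n*F)
Total charge passed Q = i*A*t = 0.6683*84*46054 = 2585342.6088 C
m = Q*M/(n*F) = 2585342.6088*27/(3*96485) = 241.15752 g

241.15752 g


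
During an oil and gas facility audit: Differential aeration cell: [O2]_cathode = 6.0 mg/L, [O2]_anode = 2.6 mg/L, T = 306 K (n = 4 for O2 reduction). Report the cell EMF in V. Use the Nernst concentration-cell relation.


Apply the Nernst concentration-cell relation: E = (RT/nF)*ln(C_cathode/C_anode)
RT/nF = 8.314*306/(4*96485) = 0.00659192 V
ln(6.0/2.6) = 0.83625
E = 0.00659192 * 0.83625 = 0.00551 V

0.00551 V


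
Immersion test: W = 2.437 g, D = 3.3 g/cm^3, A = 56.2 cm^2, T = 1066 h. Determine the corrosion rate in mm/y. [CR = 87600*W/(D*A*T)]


Apply the mm/y weight-loss relation: CR = 87600 * W / (D * A * T)
Numerator: 87600 * 2.437 = 213481.2
Denominator: 3.3 * 56.2 * 1066 = 197700.36
CR = 213481.2 / 197700.36 = 1.0798 mm/y

1.0798 mm/y


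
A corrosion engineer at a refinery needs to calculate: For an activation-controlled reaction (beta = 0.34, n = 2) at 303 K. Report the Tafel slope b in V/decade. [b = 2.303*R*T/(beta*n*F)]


Apply the Tafel slope relation: b = 2.303*R*T/(beta*n*F)
Numerator: 2.303 * 8.314 * 303 = 5801.58
Denominator: 0.34 * 2 * 96485 = 65609.8
b = 5801.58 / 65609.8 = 0.088 V/decade

0.088 V/decade


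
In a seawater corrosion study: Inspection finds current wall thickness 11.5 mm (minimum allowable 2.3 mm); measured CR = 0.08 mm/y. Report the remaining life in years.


Apply the remaining-life relation: RL = (t_current − t_min) / CR
RL = (11.5 − 2.3) / 0.08 = 9.2 / 0.08 = 115.0 years

115.0 years


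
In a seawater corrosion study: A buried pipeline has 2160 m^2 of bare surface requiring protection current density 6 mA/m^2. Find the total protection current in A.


I = area * current density, then convert mA → A (÷1000)
I = 2160 * 6 / 1000 = 12.96 A

12.96 A


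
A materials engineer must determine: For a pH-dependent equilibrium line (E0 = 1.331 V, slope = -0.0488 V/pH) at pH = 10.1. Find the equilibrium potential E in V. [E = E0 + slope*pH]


Apply the Pourbaix line equation: E = E0 + slope*pH
E = 1.331 + (-0.0488)*10.1 = 1.331 + (-0.49288) = 0.83812 V
Rounded to 4 decimal places: E = 0.8381 V

0.8381 V


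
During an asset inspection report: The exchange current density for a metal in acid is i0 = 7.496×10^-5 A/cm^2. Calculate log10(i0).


i0 = 7.496×10^-5 A/cm^2
log10(i0) = -4.125

-4.125


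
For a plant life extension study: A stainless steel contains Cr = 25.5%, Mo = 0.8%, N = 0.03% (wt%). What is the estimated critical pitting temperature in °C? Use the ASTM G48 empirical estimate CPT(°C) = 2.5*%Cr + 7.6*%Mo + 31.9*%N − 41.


Apply the ASTM G48 empirical CPT estimate: CPT(°C) = 2.5*%Cr + 7.6*%Mo + 31.9*%N − 41
2.5*25.5 = 63.75; 7.6*0.8 = 6.08; 31.9*0.03 = 0.957
CPT = 63.75 + 6.08 + 0.957 − 41 = 29.787 °C
Rounded to 0.1 °C: CPT ≈ 29.8 °C

29.8 °C


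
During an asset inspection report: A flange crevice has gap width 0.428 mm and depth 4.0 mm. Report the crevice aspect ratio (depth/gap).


Aspect ratio = depth / gap
Ratio = 4.0 / 0.428 = 9.3

9.3


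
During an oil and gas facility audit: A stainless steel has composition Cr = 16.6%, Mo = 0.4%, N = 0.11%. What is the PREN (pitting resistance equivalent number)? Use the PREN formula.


Apply the PREN formula: PREN = Cr + 3.3*Mo + 16*N
PREN = 16.6 + 3.3*0.4 + 16*0.11
PREN = 16.6 + 1.32 + 1.76 = 19.68

19.68


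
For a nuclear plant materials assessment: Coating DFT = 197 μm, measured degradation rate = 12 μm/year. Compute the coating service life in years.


Service life = thickness / degradation rate
Life = 197 / 12 = 16.4 years

16.4 years


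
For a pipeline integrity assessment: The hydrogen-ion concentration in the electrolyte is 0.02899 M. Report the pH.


pH = −log10[H+]
pH = −log10(0.02899) = 1.54

1.54


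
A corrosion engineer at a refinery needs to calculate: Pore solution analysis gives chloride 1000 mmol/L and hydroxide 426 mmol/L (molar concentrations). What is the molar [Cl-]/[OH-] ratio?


Threshold parameter = [Cl-] / [OH-] (molar basis; both in mmol/L, so units cancel)
Ratio = 1000 / 426 = 2.35

2.35


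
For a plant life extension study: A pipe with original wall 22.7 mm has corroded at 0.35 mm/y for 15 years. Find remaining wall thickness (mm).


Remaining wall = original − CR × time
t = 22.7 − 0.35*15 = 22.7 − 5.25 = 17.45 mm

17.45 mm


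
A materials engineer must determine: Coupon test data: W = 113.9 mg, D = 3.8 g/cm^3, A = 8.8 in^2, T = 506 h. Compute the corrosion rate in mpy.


Apply the mpy weight-loss relation: CR = 534 * W / (D * A * T)
Numerator: 534 * 113.9 = 60822.6
Denominator: 3.8 * 8.8 * 506 = 16920.64
CR = 60822.6 / 16920.64 = 3.5946 mpy

3.5946 mpy


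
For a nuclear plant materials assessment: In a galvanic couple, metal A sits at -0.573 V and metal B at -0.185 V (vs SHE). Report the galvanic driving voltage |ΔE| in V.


Driving voltage is the absolute potential difference.
|ΔE| = |-0.573 − (-0.185)| = 0.388 V

0.388 V


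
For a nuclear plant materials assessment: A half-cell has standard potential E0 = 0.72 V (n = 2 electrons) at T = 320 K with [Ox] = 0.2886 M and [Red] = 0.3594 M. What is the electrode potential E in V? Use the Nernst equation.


Apply the Nernst equation: E = E0 + (RT/nF)*ln([Ox]/[Red])
Step 1: RT/nF = 8.314*320/(2*96485) = 0.01378701 V
Step 2: [Ox]/[Red] = 0.2886/0.3594 = 0.803005
Step 3: ln(0.803005) = -0.219394
Step 4: correction = 0.01378701 * -0.219394 = -0.003 V
E = 0.72 + -0.003 = 0.717 V

0.717 V


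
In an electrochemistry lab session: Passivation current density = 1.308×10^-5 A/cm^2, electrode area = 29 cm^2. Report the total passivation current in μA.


I = i_pass * A, then convert A → μA (×10^6)
I = 1.308×10^-5 * 29 * 10^6 = 379.32 μA

379.32 μA


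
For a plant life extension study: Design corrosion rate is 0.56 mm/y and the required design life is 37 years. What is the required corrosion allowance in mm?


Corrosion allowance = CR × design life
CA = 0.56 * 37 = 20.72 mm

20.72 mm


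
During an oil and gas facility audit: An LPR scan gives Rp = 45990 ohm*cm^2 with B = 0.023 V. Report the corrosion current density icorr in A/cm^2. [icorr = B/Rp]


Apply the Stern-Geary relation: icorr = B / Rp
icorr = 0.023 / 45990 = 5.001×10^-7 A/cm^2

5.001×10^-7 A/cm^2


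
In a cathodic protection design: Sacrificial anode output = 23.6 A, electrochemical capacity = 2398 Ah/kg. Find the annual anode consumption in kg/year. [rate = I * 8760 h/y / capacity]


Annual consumption = current * hours per year / capacity
Rate = 23.6 * 8760 / 2398 = 86.2 kg/year

86.2 kg/year


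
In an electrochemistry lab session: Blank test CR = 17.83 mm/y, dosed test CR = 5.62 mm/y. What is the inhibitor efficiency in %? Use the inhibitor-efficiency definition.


Apply the inhibitor-efficiency definition: IE = (CR_blank − CR_inh)/CR_blank × 100
IE = (17.83 − 5.62) / 17.83 × 100
IE = 12.21 / 17.83 × 100 = 68.5 %

68.5 %


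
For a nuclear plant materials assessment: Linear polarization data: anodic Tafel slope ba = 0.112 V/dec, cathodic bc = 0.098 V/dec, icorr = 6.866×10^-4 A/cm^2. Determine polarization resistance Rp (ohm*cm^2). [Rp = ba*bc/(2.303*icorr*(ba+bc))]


Apply the Stern-Geary equation: Rp = ba*bc / (2.303*icorr*(ba+bc))
ba*bc = 0.112*0.098 = 0.010976
ba+bc = 0.21; 2.303*icorr*(ba+bc) = 2.303*6.866×10^-4*0.21 = 3.3206036×10^-4
Rp = 0.010976 / 3.3206036×10^-4 = 33.1 ohm*cm^2

33.1 ohm*cm^2


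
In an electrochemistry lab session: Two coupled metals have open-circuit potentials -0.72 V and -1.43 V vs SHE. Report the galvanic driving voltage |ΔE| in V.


Driving voltage is the absolute potential difference.
|ΔE| = |-0.72 − (-1.43)| = 0.71 V

0.71 V


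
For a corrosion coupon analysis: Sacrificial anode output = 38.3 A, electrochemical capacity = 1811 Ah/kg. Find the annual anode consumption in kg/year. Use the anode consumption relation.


Annual consumption = current * hours per year / capacity
Rate = 38.3 * 8760 / 1811 = 185.3 kg/year

185.3 kg/year


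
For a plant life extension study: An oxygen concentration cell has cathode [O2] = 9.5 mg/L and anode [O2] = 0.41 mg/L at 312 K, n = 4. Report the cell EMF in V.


Apply the Nernst concentration-cell relation: E = (RT/nF)*ln(C_cathode/C_anode)
RT/nF = 8.314*312/(4*96485) = 0.00672117 V
ln(9.5/0.41) = 3.14289
E = 0.00672117 * 3.14289 = 0.02112 V

0.02112 V


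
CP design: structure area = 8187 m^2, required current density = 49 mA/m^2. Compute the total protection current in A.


I = area * current density, then convert mA → A (÷1000)
I = 8187 * 49 / 1000 = 401.16 A

401.16 A


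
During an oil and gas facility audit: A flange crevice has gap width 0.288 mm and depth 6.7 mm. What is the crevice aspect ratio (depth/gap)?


Aspect ratio = depth / gap
Ratio = 6.7 / 0.288 = 23.3

23.3


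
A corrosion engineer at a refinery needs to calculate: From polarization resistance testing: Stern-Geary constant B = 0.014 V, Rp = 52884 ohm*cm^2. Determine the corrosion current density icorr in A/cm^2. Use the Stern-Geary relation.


Apply the Stern-Geary relation: icorr = B / Rp
icorr = 0.014 / 52884 = 2.647×10^-7 A/cm^2

2.647×10^-7 A/cm^2


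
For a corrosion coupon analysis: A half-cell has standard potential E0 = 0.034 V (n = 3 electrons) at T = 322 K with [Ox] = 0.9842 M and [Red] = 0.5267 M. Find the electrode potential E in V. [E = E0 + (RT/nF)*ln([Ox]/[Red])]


Apply the Nernst equation: E = E0 + (RT/nF)*ln([Ox]/[Red])
Step 1: RT/nF = 8.314*322/(3*96485) = 0.00924879 V
Step 2: [Ox]/[Red] = 0.9842/0.5267 = 1.868616
Step 3: ln(1.868616) = 0.625198
Step 4: correction = 0.00924879 * 0.625198 = 0.0058 V
E = 0.034 + 0.0058 = 0.0398 V

0.0398 V


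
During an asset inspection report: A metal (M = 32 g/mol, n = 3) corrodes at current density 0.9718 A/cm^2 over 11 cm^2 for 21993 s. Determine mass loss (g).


Apply Faraday's law: m = i*A*t*M / (n*F)
Total charge passed Q = i*A*t = 0.9718*11*21993 = 235100.7714 C
m = Q*M/(n*F) = 235100.7714*32/(3*96485) = 25.991 g

25.991 g


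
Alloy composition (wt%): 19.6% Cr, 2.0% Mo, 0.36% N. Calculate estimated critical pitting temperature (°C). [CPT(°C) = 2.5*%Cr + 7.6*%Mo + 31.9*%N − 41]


Apply the ASTM G48 empirical CPT estimate: CPT(°C) = 2.5*%Cr + 7.6*%Mo + 31.9*%N − 41
2.5*19.6 = 49; 7.6*2.0 = 15.2; 31.9*0.36 = 11.484
CPT = 49 + 15.2 + 11.484 − 41 = 34.684 °C
Rounded to 0.1 °C: CPT ≈ 34.7 °C

34.7 °C


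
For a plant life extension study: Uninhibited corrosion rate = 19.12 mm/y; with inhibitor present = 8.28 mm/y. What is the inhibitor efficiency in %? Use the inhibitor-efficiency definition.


Apply the inhibitor-efficiency definition: IE = (CR_blank − CR_inh)/CR_blank × 100
IE = (19.12 − 8.28) / 19.12 × 100
IE = 10.84 / 19.12 × 100 = 56.7 %

56.7 %


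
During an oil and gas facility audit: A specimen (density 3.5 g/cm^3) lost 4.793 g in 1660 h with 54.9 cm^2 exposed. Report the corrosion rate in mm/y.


Apply the mm/y weight-loss relation: CR = 87600 * W / (D * A * T)
Numerator: 87600 * 4.793 = 419866.8
Denominator: 3.5 * 54.9 * 1660 = 318969.0
CR = 419866.8 / 318969.0 = 1.3163 mm/y

1.3163 mm/y


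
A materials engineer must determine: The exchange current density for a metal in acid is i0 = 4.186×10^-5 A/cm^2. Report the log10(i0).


i0 = 4.186×10^-5 A/cm^2
log10(i0) = -4.378

-4.378


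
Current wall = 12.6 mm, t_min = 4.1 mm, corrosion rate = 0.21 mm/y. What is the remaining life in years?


Apply the remaining-life relation: RL = (t_current − t_min) / CR
RL = (12.6 − 4.1) / 0.21 = 8.5 / 0.21 = 40.5 years

40.5 years


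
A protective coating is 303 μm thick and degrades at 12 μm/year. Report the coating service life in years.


Service life = thickness / degradation rate
Life = 303 / 12 = 25.3 years

25.3 years


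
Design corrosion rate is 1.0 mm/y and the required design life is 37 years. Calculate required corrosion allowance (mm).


Corrosion allowance = CR × design life
CA = 1.0 * 37 = 37.0 mm

37.0 mm


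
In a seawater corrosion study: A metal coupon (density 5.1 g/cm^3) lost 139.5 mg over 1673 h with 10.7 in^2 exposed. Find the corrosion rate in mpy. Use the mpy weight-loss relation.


Apply the mpy weight-loss relation: CR = 534 * W / (D * A * T)
Numerator: 534 * 139.5 = 74493.0
Denominator: 5.1 * 10.7 * 1673 = 91295.61
CR = 74493.0 / 91295.61 = 0.81595 mpy

0.81595 mpy


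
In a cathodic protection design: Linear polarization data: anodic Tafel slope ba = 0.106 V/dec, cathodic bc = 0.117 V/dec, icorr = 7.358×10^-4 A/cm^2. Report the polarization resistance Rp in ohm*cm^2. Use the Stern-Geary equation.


Apply the Stern-Geary equation: Rp = ba*bc / (2.303*icorr*(ba+bc))
ba*bc = 0.106*0.117 = 0.012402
ba+bc = 0.223; 2.303*icorr*(ba+bc) = 2.303*7.358×10^-4*0.223 = 3.7788407×10^-4
Rp = 0.012402 / 3.7788407×10^-4 = 32.8 ohm*cm^2

32.8 ohm*cm^2


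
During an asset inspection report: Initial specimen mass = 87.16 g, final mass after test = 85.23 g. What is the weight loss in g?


Weight loss = initial − final
WL = 87.16 − 85.23 = 1.93 g

1.93 g


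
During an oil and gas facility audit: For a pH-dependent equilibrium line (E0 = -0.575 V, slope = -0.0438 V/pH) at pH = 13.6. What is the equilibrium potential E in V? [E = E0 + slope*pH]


Apply the Pourbaix line equation: E = E0 + slope*pH
E = -0.575 + (-0.0438)*13.6 = -0.575 + (-0.59568) = -1.17068 V
Rounded to 3 decimal places: E = -1.171 V

-1.171 V


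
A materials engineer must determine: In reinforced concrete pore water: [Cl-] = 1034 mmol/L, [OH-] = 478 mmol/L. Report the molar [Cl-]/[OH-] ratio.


Threshold parameter = [Cl-] / [OH-] (molar basis; both in mmol/L, so units cancel)
Ratio = 1034 / 478 = 2.16

2.16


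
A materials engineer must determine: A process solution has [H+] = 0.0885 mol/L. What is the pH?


pH = −log10[H+]
pH = −log10(0.0885) = 1.05

1.05


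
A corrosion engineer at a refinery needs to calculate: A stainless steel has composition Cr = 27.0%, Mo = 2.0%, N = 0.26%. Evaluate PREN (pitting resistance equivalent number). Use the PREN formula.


Apply the PREN formula: PREN = Cr + 3.3*Mo + 16*N
PREN = 27.0 + 3.3*2.0 + 16*0.26
PREN = 27.0 + 6.6 + 4.16 = 37.76

37.76


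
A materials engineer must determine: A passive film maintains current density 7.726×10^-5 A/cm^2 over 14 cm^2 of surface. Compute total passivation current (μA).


I = i_pass * A, then convert A → μA (×10^6)
I = 7.726×10^-5 * 14 * 10^6 = 1081.64 μA

1081.64 μA


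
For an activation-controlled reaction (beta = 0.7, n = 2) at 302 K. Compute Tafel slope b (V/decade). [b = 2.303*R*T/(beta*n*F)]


Apply the Tafel slope relation: b = 2.303*R*T/(beta*n*F)
Numerator: 2.303 * 8.314 * 302 = 5782.44
Denominator: 0.7 * 2 * 96485 = 135079.0
b = 5782.44 / 135079.0 = 0.043 V/decade

0.043 V/decade


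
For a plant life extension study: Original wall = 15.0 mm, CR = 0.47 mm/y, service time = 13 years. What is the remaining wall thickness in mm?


Remaining wall = original − CR × time
t = 15.0 − 0.47*13 = 15.0 − 6.11 = 8.89 mm

8.89 mm


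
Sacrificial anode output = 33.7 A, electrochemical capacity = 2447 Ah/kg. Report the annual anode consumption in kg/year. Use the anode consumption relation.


Annual consumption = current * hours per year / capacity
Rate = 33.7 * 8760 / 2447 = 120.6 kg/year

120.6 kg/year


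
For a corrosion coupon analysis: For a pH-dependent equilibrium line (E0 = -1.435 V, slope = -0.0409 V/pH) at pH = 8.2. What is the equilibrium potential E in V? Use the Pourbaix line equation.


Apply the Pourbaix line equation: E = E0 + slope*pH
E = -1.435 + (-0.0409)*8.2 = -1.435 + (-0.33538) = -1.77038 V
Rounded to 4 decimal places: E = -1.7704 V

-1.7704 V


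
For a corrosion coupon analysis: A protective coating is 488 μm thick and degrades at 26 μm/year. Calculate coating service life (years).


Service life = thickness / degradation rate
Life = 488 / 26 = 18.8 years

18.8 years


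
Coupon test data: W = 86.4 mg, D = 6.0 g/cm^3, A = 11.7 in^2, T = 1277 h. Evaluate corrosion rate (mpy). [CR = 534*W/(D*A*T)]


Apply the mpy weight-loss relation: CR = 534 * W / (D * A * T)
Numerator: 534 * 86.4 = 46137.6
Denominator: 6.0 * 11.7 * 1277 = 89645.4
CR = 46137.6 / 89645.4 = 0.5147 mpy

0.5147 mpy


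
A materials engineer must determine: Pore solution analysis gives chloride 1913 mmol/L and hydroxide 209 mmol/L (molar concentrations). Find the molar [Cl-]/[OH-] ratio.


Threshold parameter = [Cl-] / [OH-] (molar basis; both in mmol/L, so units cancel)
Ratio = 1913 / 209 = 9.15

9.15


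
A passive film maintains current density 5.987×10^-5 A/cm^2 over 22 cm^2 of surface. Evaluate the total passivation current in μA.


I = i_pass * A, then convert A → μA (×10^6)
I = 5.987×10^-5 * 22 * 10^6 = 1317.14 μA

1317.14 μA


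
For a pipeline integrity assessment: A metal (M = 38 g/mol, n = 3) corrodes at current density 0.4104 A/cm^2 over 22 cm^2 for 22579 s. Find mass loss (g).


Apply Faraday's law: m = i*A*t*M / (n*F)
Total charge passed Q = i*A*t = 0.4104*22*22579 = 203861.2752 C
m = Q*M/(n*F) = 203861.2752*38/(3*96485) = 26.763 g

26.763 g


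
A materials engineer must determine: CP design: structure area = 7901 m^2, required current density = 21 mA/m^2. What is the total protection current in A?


I = area * current density, then convert mA → A (÷1000)
I = 7901 * 21 / 1000 = 165.92 A

165.92 A
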